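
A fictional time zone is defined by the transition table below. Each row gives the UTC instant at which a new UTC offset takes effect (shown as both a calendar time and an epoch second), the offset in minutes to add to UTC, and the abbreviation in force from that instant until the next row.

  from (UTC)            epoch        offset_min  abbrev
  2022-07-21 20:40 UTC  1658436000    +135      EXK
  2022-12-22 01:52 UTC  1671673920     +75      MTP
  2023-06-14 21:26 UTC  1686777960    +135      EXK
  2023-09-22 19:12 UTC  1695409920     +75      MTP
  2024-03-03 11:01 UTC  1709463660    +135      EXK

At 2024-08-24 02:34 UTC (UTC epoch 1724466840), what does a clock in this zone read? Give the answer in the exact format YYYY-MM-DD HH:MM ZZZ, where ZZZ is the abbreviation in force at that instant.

2024-08-24 04:49 EXK

Query: 2024-08-24 02:34 UTC
Rule 5/5 (EXK, +02:15): 2024-03-03 11:01 UTC ≤ query < +∞
2·60 + 34 + 135 = 289 min
289 = 0·1440 + 289; 289 = 4·60 + 49 → 04:49, same day
→ 2024-08-24 04:49 EXK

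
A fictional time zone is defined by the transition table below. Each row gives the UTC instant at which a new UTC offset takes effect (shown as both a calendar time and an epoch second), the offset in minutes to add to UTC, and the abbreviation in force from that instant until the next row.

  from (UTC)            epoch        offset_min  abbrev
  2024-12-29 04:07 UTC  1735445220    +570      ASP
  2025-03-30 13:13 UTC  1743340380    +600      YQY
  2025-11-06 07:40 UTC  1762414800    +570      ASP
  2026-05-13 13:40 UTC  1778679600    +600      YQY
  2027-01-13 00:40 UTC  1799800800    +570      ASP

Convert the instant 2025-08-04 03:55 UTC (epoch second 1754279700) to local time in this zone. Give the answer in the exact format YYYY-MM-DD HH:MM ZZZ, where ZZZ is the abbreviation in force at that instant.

Query: 2025-08-04 03:55 UTC
Rule 2/5 (YQY, +10:00): 2025-03-30 13:13 UTC ≤ query < 2025-11-06 07:40 UTC
3·60 + 55 + 600 = 835 min
835 = 0·1440 + 835; 835 = 13·60 + 55 → 13:55, same day
→ 2025-08-04 13:55 YQY

2025-08-04 13:55 YQY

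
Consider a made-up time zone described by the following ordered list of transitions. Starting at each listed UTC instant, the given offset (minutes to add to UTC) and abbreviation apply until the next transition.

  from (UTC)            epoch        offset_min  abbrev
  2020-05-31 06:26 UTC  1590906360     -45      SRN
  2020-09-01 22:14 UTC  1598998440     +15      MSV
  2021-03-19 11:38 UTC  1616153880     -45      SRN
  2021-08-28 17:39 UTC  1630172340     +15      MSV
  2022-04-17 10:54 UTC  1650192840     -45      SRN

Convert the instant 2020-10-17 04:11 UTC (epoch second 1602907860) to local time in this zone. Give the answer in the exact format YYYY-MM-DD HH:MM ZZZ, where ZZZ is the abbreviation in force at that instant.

Query: 2020-10-17 04:11 UTC
Rule 2/5 (MSV, +00:15): 2020-09-01 22:14 UTC ≤ query < 2021-03-19 11:38 UTC
4·60 + 11 + 15 = 266 min
266 = 0·1440 + 266; 266 = 4·60 + 26 → 04:26, same day
→ 2020-10-17 04:26 MSV

2020-10-17 04:26 MSV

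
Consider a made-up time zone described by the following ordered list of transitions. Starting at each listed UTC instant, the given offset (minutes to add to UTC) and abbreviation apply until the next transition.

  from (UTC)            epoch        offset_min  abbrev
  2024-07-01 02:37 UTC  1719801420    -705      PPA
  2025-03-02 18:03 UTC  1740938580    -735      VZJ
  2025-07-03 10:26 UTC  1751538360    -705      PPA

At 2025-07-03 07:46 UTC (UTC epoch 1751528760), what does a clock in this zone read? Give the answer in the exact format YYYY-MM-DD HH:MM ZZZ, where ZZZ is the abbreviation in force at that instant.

Query: 2025-07-03 07:46 UTC
Rule 2/3 (VZJ, -12:15): 2025-03-02 18:03 UTC ≤ query < 2025-07-03 10:26 UTC
7·60 + 46 - 735 = -269 min
-269 = -1·1440 + 1171; 1171 = 19·60 + 31 → 19:31, 2025-07-03 - 1 day = 2025-07-02
→ 2025-07-02 19:31 VZJ

2025-07-02 19:31 VZJ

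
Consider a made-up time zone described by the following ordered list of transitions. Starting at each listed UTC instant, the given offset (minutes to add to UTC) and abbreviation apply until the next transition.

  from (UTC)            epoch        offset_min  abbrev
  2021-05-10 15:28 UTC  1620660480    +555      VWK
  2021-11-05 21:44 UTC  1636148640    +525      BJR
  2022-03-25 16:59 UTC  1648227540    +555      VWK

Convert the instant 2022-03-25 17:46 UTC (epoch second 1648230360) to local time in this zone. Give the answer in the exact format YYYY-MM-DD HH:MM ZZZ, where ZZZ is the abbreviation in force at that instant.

Query: 2022-03-25 17:46 UTC
Rule 3/3 (VWK, +09:15): 2022-03-25 16:59 UTC ≤ query < +∞
17·60 + 46 + 555 = 1621 min
1621 = 1·1440 + 181; 181 = 3·60 + 1 → 03:01, 2022-03-25 + 1 day = 2022-03-26
→ 2022-03-26 03:01 VWK

2022-03-26 03:01 VWK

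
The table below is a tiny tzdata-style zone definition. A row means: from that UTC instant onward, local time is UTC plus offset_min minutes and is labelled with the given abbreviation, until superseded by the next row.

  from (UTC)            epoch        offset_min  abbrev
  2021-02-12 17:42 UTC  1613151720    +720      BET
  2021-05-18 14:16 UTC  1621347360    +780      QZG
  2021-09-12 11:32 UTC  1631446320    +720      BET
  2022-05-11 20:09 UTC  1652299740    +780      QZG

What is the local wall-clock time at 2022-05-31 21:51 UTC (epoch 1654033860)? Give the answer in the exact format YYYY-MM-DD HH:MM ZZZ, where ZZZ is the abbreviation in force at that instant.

2022-06-01 10:51 QZG

Query: 2022-05-31 21:51 UTC
Rule 4/4 (QZG, +13:00): 2022-05-11 20:09 UTC ≤ query < +∞
21·60 + 51 + 780 = 2091 min
2091 = 1·1440 + 651; 651 = 10·60 + 51 → 10:51, 2022-05-31 + 1 day = 2022-06-01
→ 2022-06-01 10:51 QZG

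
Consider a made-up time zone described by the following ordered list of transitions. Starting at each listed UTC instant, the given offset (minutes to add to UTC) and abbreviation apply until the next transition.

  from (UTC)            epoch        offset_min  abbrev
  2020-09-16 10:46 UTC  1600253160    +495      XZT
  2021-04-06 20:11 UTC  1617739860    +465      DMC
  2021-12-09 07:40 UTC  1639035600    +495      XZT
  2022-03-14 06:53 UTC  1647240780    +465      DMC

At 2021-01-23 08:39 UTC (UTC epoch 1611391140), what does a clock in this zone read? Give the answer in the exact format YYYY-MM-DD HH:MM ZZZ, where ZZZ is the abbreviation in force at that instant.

2021-01-23 16:54 XZT

Query: 2021-01-23 08:39 UTC
Rule 1/4 (XZT, +08:15): 2020-09-16 10:46 UTC ≤ query < 2021-04-06 20:11 UTC
8·60 + 39 + 495 = 1014 min
1014 = 0·1440 + 1014; 1014 = 16·60 + 54 → 16:54, same day
→ 2021-01-23 16:54 XZT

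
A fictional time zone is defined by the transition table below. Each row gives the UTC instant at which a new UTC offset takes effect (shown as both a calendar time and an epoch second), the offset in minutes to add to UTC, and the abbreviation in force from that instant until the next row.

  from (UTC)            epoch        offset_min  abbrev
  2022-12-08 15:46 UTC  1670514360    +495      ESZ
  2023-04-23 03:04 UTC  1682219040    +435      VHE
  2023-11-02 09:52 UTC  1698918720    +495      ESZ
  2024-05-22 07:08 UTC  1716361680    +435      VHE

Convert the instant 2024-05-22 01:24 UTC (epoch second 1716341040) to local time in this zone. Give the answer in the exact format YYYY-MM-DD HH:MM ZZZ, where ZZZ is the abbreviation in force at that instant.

Query: 2024-05-22 01:24 UTC
Rule 3/4 (ESZ, +08:15): 2023-11-02 09:52 UTC ≤ query < 2024-05-22 07:08 UTC
1·60 + 24 + 495 = 579 min
579 = 0·1440 + 579; 579 = 9·60 + 39 → 09:39, same day
→ 2024-05-22 09:39 ESZ

2024-05-22 09:39 ESZ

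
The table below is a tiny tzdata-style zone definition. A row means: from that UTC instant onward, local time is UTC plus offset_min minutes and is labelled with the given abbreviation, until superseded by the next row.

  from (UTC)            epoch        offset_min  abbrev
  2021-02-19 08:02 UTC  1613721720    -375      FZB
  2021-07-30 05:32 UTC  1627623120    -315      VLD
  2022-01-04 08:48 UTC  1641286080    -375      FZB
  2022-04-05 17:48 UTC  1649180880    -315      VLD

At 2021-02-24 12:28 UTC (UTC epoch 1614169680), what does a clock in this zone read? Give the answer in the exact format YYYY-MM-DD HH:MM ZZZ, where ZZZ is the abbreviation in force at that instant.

Query: 2021-02-24 12:28 UTC
Rule 1/4 (FZB, -06:15): 2021-02-19 08:02 UTC ≤ query < 2021-07-30 05:32 UTC
12·60 + 28 - 375 = 373 min
373 = 0·1440 + 373; 373 = 6·60 + 13 → 06:13, same day
→ 2021-02-24 06:13 FZB

2021-02-24 06:13 FZB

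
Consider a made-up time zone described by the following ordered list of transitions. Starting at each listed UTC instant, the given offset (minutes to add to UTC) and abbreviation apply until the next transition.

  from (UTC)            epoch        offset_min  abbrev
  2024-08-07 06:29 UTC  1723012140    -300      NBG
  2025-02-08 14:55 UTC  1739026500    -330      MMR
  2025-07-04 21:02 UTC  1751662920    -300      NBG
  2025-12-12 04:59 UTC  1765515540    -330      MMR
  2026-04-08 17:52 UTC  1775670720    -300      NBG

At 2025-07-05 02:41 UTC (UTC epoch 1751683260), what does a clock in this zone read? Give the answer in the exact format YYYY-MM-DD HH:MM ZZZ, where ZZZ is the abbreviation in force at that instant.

2025-07-04 21:41 NBG

Query: 2025-07-05 02:41 UTC
Rule 3/5 (NBG, -05:00): 2025-07-04 21:02 UTC ≤ query < 2025-12-12 04:59 UTC
2·60 + 41 - 300 = -139 min
-139 = -1·1440 + 1301; 1301 = 21·60 + 41 → 21:41, 2025-07-05 - 1 day = 2025-07-04
→ 2025-07-04 21:41 NBG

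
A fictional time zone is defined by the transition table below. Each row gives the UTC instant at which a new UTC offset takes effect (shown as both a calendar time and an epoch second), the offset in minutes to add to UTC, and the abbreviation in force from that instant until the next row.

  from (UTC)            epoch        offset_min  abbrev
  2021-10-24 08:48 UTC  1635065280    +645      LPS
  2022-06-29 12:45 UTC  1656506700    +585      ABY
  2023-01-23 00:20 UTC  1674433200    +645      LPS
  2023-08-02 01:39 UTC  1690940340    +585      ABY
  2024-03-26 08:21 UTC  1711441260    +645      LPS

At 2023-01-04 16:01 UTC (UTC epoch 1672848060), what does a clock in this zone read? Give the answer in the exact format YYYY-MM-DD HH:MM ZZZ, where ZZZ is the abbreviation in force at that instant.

Query: 2023-01-04 16:01 UTC
Rule 2/5 (ABY, +09:45): 2022-06-29 12:45 UTC ≤ query < 2023-01-23 00:20 UTC
16·60 + 1 + 585 = 1546 min
1546 = 1·1440 + 106; 106 = 1·60 + 46 → 01:46, 2023-01-04 + 1 day = 2023-01-05
→ 2023-01-05 01:46 ABY

2023-01-05 01:46 ABY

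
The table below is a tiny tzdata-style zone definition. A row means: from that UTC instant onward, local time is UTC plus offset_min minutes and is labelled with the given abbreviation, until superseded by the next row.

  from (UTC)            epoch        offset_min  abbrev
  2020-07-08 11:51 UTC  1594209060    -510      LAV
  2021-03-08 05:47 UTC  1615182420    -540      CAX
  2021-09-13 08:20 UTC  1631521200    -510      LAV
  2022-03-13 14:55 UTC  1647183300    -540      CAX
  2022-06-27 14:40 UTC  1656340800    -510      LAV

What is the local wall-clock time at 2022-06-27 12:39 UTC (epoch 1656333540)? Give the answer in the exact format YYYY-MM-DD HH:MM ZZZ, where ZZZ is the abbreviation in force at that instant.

Query: 2022-06-27 12:39 UTC
Rule 4/5 (CAX, -09:00): 2022-03-13 14:55 UTC ≤ query < 2022-06-27 14:40 UTC
12·60 + 39 - 540 = 219 min
219 = 0·1440 + 219; 219 = 3·60 + 39 → 03:39, same day
→ 2022-06-27 03:39 CAX

2022-06-27 03:39 CAX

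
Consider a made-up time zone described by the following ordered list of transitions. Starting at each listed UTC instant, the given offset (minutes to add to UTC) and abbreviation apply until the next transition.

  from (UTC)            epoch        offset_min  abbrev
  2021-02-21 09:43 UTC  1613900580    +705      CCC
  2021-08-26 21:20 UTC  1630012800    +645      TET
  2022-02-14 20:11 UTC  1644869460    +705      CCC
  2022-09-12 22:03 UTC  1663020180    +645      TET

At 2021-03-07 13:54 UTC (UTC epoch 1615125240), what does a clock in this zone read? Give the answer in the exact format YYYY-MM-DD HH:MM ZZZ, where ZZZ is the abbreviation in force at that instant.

2021-03-08 01:39 CCC

Query: 2021-03-07 13:54 UTC
Rule 1/4 (CCC, +11:45): 2021-02-21 09:43 UTC ≤ query < 2021-08-26 21:20 UTC
13·60 + 54 + 705 = 1539 min
1539 = 1·1440 + 99; 99 = 1·60 + 39 → 01:39, 2021-03-07 + 1 day = 2021-03-08
→ 2021-03-08 01:39 CCC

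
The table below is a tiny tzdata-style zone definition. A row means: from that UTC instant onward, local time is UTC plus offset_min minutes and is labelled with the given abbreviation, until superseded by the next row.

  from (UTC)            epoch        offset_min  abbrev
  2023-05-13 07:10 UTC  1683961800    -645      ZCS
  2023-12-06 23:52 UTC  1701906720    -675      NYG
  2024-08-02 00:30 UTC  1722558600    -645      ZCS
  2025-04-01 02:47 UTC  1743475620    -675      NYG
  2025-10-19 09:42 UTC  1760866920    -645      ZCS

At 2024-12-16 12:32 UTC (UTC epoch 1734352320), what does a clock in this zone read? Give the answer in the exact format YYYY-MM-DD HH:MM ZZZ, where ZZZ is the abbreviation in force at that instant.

Query: 2024-12-16 12:32 UTC
Rule 3/5 (ZCS, -10:45): 2024-08-02 00:30 UTC ≤ query < 2025-04-01 02:47 UTC
12·60 + 32 - 645 = 107 min
107 = 0·1440 + 107; 107 = 1·60 + 47 → 01:47, same day
→ 2024-12-16 01:47 ZCS

2024-12-16 01:47 ZCS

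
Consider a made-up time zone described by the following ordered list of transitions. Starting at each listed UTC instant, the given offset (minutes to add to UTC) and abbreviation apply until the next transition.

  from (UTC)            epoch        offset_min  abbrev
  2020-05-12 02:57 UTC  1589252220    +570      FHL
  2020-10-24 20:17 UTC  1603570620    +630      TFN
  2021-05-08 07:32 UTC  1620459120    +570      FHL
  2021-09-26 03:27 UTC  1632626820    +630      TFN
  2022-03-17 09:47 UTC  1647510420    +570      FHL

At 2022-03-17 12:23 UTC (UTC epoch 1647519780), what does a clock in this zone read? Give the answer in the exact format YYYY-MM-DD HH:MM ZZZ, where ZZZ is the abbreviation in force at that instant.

Query: 2022-03-17 12:23 UTC
Rule 5/5 (FHL, +09:30): 2022-03-17 09:47 UTC ≤ query < +∞
12·60 + 23 + 570 = 1313 min
1313 = 0·1440 + 1313; 1313 = 21·60 + 53 → 21:53, same day
→ 2022-03-17 21:53 FHL

2022-03-17 21:53 FHL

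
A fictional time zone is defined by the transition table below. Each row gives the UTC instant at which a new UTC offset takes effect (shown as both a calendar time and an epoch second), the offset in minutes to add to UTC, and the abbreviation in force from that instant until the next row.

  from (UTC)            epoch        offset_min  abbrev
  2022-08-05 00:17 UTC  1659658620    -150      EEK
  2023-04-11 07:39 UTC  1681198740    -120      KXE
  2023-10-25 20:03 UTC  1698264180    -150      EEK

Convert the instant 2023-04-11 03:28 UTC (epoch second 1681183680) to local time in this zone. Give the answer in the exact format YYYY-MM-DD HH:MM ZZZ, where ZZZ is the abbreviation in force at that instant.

Query: 2023-04-11 03:28 UTC
Rule 1/3 (EEK, -02:30): 2022-08-05 00:17 UTC ≤ query < 2023-04-11 07:39 UTC
3·60 + 28 - 150 = 58 min
58 = 0·1440 + 58; 58 = 0·60 + 58 → 00:58, same day
→ 2023-04-11 00:58 EEK

2023-04-11 00:58 EEK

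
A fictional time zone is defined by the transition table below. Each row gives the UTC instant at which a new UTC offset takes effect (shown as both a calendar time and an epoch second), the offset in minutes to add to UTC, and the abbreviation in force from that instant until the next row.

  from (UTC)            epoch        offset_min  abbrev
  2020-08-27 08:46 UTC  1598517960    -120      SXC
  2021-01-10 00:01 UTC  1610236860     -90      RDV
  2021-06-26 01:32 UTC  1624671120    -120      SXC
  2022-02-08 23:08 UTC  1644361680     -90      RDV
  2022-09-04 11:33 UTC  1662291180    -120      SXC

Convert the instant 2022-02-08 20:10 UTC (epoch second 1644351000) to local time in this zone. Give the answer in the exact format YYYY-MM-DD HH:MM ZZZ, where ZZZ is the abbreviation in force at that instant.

Query: 2022-02-08 20:10 UTC
Rule 3/5 (SXC, -02:00): 2021-06-26 01:32 UTC ≤ query < 2022-02-08 23:08 UTC
20·60 + 10 - 120 = 1090 min
1090 = 0·1440 + 1090; 1090 = 18·60 + 10 → 18:10, same day
→ 2022-02-08 18:10 SXC

2022-02-08 18:10 SXC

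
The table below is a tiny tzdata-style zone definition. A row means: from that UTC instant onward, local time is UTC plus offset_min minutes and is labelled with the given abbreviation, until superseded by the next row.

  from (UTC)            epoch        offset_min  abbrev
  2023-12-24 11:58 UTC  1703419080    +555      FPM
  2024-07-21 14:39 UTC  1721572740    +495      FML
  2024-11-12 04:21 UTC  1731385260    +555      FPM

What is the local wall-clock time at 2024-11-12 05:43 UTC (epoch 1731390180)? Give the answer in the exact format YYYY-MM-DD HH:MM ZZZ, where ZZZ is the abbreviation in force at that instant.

2024-11-12 14:58 FPM

Query: 2024-11-12 05:43 UTC
Rule 3/3 (FPM, +09:15): 2024-11-12 04:21 UTC ≤ query < +∞
5·60 + 43 + 555 = 898 min
898 = 0·1440 + 898; 898 = 14·60 + 58 → 14:58, same day
→ 2024-11-12 14:58 FPM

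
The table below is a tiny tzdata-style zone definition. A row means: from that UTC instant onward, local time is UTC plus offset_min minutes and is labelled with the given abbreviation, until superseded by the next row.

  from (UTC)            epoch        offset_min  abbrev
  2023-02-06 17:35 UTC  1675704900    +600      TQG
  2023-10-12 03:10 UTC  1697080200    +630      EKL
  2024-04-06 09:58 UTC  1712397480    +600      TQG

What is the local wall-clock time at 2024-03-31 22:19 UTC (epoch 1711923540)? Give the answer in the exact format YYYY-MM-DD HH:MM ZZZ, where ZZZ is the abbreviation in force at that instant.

Query: 2024-03-31 22:19 UTC
Rule 2/3 (EKL, +10:30): 2023-10-12 03:10 UTC ≤ query < 2024-04-06 09:58 UTC
22·60 + 19 + 630 = 1969 min
1969 = 1·1440 + 529; 529 = 8·60 + 49 → 08:49, 2024-03-31 + 1 day = 2024-04-01
→ 2024-04-01 08:49 EKL

2024-04-01 08:49 EKL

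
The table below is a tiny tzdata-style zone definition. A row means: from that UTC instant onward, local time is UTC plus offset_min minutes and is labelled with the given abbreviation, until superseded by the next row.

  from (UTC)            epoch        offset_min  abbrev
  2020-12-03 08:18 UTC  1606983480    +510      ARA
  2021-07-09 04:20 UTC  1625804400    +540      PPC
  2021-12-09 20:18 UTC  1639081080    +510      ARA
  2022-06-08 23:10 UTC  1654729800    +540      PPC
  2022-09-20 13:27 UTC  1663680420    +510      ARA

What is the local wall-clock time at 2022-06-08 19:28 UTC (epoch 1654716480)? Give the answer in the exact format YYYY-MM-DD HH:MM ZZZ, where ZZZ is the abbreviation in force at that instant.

Query: 2022-06-08 19:28 UTC
Rule 3/5 (ARA, +08:30): 2021-12-09 20:18 UTC ≤ query < 2022-06-08 23:10 UTC
19·60 + 28 + 510 = 1678 min
1678 = 1·1440 + 238; 238 = 3·60 + 58 → 03:58, 2022-06-08 + 1 day = 2022-06-09
→ 2022-06-09 03:58 ARA

2022-06-09 03:58 ARA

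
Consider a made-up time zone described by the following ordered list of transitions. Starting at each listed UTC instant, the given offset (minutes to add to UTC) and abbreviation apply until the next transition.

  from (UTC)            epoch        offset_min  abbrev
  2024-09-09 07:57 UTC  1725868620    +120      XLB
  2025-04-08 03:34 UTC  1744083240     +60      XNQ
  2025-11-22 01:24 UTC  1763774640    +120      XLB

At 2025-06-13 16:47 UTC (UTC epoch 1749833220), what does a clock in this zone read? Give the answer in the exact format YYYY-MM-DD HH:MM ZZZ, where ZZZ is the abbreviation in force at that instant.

2025-06-13 17:47 XNQ

Query: 2025-06-13 16:47 UTC
Rule 2/3 (XNQ, +01:00): 2025-04-08 03:34 UTC ≤ query < 2025-11-22 01:24 UTC
16·60 + 47 + 60 = 1067 min
1067 = 0·1440 + 1067; 1067 = 17·60 + 47 → 17:47, same day
→ 2025-06-13 17:47 XNQ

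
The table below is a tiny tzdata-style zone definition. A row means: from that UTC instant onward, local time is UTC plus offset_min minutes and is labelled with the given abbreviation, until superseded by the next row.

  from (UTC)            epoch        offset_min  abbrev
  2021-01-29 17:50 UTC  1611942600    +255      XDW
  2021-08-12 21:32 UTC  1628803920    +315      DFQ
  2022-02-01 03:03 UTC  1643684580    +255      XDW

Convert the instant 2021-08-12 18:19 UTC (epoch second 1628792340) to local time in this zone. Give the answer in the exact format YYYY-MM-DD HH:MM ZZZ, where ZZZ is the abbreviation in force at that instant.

Query: 2021-08-12 18:19 UTC
Rule 1/3 (XDW, +04:15): 2021-01-29 17:50 UTC ≤ query < 2021-08-12 21:32 UTC
18·60 + 19 + 255 = 1354 min
1354 = 0·1440 + 1354; 1354 = 22·60 + 34 → 22:34, same day
→ 2021-08-12 22:34 XDW

2021-08-12 22:34 XDW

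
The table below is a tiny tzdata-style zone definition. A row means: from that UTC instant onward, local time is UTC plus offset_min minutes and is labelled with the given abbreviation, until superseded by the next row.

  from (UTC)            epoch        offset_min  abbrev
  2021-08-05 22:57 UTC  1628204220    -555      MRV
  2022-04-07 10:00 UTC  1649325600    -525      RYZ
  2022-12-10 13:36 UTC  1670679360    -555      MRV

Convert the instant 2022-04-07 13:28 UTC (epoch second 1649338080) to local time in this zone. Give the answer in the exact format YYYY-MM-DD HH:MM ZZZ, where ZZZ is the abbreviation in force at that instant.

Query: 2022-04-07 13:28 UTC
Rule 2/3 (RYZ, -08:45): 2022-04-07 10:00 UTC ≤ query < 2022-12-10 13:36 UTC
13·60 + 28 - 525 = 283 min
283 = 0·1440 + 283; 283 = 4·60 + 43 → 04:43, same day
→ 2022-04-07 04:43 RYZ

2022-04-07 04:43 RYZ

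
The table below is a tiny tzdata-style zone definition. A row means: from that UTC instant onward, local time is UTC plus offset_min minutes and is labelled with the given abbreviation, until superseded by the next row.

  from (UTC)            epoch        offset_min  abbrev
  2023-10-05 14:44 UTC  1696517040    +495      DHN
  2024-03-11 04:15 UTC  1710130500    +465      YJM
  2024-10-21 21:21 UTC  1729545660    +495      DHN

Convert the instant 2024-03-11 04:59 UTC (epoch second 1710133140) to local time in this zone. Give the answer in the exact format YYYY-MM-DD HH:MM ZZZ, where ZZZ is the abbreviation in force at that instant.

Query: 2024-03-11 04:59 UTC
Rule 2/3 (YJM, +07:45): 2024-03-11 04:15 UTC ≤ query < 2024-10-21 21:21 UTC
4·60 + 59 + 465 = 764 min
764 = 0·1440 + 764; 764 = 12·60 + 44 → 12:44, same day
→ 2024-03-11 12:44 YJM

2024-03-11 12:44 YJM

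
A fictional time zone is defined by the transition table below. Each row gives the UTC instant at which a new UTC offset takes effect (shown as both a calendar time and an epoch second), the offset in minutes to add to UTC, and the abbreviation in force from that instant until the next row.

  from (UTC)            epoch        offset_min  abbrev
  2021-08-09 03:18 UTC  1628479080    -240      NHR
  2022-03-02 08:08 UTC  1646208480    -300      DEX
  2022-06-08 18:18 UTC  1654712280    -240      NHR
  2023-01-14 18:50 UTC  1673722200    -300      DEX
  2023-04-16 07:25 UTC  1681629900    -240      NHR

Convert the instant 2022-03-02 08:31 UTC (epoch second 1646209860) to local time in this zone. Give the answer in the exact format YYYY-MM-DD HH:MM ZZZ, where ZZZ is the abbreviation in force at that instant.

Query: 2022-03-02 08:31 UTC
Rule 2/5 (DEX, -05:00): 2022-03-02 08:08 UTC ≤ query < 2022-06-08 18:18 UTC
8·60 + 31 - 300 = 211 min
211 = 0·1440 + 211; 211 = 3·60 + 31 → 03:31, same day
→ 2022-03-02 03:31 DEX

2022-03-02 03:31 DEX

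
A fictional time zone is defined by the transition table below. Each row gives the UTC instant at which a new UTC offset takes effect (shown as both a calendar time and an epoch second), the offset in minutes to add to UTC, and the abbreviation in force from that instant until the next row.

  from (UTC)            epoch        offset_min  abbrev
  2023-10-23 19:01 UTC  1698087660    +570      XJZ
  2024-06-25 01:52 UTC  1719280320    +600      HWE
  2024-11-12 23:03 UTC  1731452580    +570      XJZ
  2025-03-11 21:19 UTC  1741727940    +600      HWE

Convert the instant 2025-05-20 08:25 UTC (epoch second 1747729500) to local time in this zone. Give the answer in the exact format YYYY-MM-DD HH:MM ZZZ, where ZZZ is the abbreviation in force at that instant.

Query: 2025-05-20 08:25 UTC
Rule 4/4 (HWE, +10:00): 2025-03-11 21:19 UTC ≤ query < +∞
8·60 + 25 + 600 = 1105 min
1105 = 0·1440 + 1105; 1105 = 18·60 + 25 → 18:25, same day
→ 2025-05-20 18:25 HWE

2025-05-20 18:25 HWE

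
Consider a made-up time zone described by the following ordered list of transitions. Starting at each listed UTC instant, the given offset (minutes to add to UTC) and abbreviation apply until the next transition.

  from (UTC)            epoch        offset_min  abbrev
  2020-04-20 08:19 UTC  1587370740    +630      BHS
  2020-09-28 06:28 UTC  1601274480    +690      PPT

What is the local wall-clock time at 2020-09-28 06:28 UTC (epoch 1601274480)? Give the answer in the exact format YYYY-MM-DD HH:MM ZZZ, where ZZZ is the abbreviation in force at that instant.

Query: 2020-09-28 06:28 UTC
Rule 2/2 (PPT, +11:30): 2020-09-28 06:28 UTC ≤ query < +∞
6·60 + 28 + 690 = 1078 min
1078 = 0·1440 + 1078; 1078 = 17·60 + 58 → 17:58, same day
→ 2020-09-28 17:58 PPT

2020-09-28 17:58 PPT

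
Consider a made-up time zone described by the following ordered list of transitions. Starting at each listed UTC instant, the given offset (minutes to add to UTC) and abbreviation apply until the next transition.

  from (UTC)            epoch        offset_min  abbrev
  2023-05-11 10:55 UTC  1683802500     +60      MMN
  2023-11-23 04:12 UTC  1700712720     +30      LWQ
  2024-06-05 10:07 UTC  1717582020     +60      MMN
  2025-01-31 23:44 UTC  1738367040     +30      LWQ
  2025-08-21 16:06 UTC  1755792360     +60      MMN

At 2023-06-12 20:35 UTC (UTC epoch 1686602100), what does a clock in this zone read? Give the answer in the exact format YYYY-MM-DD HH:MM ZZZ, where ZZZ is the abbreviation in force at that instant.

2023-06-12 21:35 MMN

Query: 2023-06-12 20:35 UTC
Rule 1/5 (MMN, +01:00): 2023-05-11 10:55 UTC ≤ query < 2023-11-23 04:12 UTC
20·60 + 35 + 60 = 1295 min
1295 = 0·1440 + 1295; 1295 = 21·60 + 35 → 21:35, same day
→ 2023-06-12 21:35 MMN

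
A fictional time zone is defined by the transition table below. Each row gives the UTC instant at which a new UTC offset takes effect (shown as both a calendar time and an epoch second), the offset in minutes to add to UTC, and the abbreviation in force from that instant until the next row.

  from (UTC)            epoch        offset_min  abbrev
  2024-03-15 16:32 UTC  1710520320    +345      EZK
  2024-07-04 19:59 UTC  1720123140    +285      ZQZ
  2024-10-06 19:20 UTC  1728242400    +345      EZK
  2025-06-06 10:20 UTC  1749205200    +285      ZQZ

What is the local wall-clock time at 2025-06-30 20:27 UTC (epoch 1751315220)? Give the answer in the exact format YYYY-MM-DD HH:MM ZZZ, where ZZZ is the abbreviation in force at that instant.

Query: 2025-06-30 20:27 UTC
Rule 4/4 (ZQZ, +04:45): 2025-06-06 10:20 UTC ≤ query < +∞
20·60 + 27 + 285 = 1512 min
1512 = 1·1440 + 72; 72 = 1·60 + 12 → 01:12, 2025-06-30 + 1 day = 2025-07-01
→ 2025-07-01 01:12 ZQZ

2025-07-01 01:12 ZQZ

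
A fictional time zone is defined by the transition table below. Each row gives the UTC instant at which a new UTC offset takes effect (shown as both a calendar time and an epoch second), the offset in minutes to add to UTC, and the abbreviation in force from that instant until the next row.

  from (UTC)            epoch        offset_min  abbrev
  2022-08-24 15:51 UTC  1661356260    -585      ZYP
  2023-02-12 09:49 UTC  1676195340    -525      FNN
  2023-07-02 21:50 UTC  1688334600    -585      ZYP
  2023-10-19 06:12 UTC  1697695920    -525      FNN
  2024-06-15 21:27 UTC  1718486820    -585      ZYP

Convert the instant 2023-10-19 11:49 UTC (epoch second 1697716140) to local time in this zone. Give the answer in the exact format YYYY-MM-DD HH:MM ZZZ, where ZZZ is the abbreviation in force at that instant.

Query: 2023-10-19 11:49 UTC
Rule 4/5 (FNN, -08:45): 2023-10-19 06:12 UTC ≤ query < 2024-06-15 21:27 UTC
11·60 + 49 - 525 = 184 min
184 = 0·1440 + 184; 184 = 3·60 + 4 → 03:04, same day
→ 2023-10-19 03:04 FNN

2023-10-19 03:04 FNN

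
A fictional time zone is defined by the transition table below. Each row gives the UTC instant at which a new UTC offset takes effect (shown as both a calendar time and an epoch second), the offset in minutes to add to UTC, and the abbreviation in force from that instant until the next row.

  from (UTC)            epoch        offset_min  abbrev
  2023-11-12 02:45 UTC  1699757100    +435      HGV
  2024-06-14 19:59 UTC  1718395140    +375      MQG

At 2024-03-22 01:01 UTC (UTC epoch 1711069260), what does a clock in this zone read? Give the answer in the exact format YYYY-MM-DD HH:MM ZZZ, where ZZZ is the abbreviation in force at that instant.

Query: 2024-03-22 01:01 UTC
Rule 1/2 (HGV, +07:15): 2023-11-12 02:45 UTC ≤ query < 2024-06-14 19:59 UTC
1·60 + 1 + 435 = 496 min
496 = 0·1440 + 496; 496 = 8·60 + 16 → 08:16, same day
→ 2024-03-22 08:16 HGV

2024-03-22 08:16 HGV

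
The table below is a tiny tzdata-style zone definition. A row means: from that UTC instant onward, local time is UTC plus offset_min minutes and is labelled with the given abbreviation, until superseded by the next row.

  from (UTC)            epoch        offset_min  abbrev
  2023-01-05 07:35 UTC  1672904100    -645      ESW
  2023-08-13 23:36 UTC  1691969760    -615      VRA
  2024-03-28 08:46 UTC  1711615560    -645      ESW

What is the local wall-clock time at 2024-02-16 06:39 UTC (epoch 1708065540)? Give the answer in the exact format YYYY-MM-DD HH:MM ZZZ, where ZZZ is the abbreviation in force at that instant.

Query: 2024-02-16 06:39 UTC
Rule 2/3 (VRA, -10:15): 2023-08-13 23:36 UTC ≤ query < 2024-03-28 08:46 UTC
6·60 + 39 - 615 = -216 min
-216 = -1·1440 + 1224; 1224 = 20·60 + 24 → 20:24, 2024-02-16 - 1 day = 2024-02-15
→ 2024-02-15 20:24 VRA

2024-02-15 20:24 VRA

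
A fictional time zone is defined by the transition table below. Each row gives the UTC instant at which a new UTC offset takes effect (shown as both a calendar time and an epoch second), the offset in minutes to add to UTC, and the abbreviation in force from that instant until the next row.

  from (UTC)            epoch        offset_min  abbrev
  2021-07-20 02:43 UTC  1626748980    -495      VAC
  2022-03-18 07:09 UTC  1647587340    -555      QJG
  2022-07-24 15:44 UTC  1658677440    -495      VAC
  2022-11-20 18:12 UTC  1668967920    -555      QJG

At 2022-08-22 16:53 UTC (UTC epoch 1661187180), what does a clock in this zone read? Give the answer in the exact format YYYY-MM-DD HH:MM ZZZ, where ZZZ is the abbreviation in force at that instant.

Query: 2022-08-22 16:53 UTC
Rule 3/4 (VAC, -08:15): 2022-07-24 15:44 UTC ≤ query < 2022-11-20 18:12 UTC
16·60 + 53 - 495 = 518 min
518 = 0·1440 + 518; 518 = 8·60 + 38 → 08:38, same day
→ 2022-08-22 08:38 VAC

2022-08-22 08:38 VAC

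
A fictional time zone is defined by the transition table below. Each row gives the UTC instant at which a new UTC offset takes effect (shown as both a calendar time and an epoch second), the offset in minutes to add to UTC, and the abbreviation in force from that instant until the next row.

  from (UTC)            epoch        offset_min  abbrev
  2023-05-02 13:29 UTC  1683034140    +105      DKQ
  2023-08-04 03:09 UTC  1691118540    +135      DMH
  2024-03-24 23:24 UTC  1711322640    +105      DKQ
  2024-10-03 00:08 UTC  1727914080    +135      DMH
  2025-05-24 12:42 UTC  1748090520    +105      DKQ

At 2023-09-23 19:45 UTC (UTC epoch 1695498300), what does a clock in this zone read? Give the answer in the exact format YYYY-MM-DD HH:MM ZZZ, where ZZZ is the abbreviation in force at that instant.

Query: 2023-09-23 19:45 UTC
Rule 2/5 (DMH, +02:15): 2023-08-04 03:09 UTC ≤ query < 2024-03-24 23:24 UTC
19·60 + 45 + 135 = 1320 min
1320 = 0·1440 + 1320; 1320 = 22·60 + 0 → 22:00, same day
→ 2023-09-23 22:00 DMH

2023-09-23 22:00 DMH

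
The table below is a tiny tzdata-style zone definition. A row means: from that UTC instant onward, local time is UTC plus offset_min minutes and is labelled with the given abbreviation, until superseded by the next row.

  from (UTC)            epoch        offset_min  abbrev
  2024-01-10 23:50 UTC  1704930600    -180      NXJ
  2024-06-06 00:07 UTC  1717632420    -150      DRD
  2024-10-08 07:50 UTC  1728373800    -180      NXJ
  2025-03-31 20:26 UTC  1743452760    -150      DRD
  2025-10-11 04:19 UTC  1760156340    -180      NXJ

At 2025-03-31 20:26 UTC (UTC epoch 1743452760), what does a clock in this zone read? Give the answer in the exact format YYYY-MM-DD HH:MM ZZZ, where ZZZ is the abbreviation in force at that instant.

2025-03-31 17:56 DRD

Query: 2025-03-31 20:26 UTC
Rule 4/5 (DRD, -02:30): 2025-03-31 20:26 UTC ≤ query < 2025-10-11 04:19 UTC
20·60 + 26 - 150 = 1076 min
1076 = 0·1440 + 1076; 1076 = 17·60 + 56 → 17:56, same day
→ 2025-03-31 17:56 DRD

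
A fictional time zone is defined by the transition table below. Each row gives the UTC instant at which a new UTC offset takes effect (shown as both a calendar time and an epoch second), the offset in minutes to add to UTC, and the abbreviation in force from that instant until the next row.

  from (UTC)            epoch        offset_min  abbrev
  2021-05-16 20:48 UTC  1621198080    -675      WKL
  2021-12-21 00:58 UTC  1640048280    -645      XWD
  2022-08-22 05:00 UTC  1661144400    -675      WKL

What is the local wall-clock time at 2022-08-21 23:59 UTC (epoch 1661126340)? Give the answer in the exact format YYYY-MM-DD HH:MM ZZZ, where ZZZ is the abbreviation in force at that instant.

Query: 2022-08-21 23:59 UTC
Rule 2/3 (XWD, -10:45): 2021-12-21 00:58 UTC ≤ query < 2022-08-22 05:00 UTC
23·60 + 59 - 645 = 794 min
794 = 0·1440 + 794; 794 = 13·60 + 14 → 13:14, same day
→ 2022-08-21 13:14 XWD

2022-08-21 13:14 XWD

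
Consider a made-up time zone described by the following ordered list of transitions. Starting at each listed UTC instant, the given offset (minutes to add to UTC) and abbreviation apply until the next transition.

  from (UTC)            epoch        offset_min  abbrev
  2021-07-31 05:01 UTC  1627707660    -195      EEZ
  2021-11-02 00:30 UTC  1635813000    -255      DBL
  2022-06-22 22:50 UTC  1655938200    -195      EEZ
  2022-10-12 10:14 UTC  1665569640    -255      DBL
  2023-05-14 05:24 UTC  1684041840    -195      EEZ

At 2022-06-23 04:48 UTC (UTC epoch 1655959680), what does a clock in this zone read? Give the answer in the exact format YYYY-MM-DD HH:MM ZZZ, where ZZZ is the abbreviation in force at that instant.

2022-06-23 01:33 EEZ

Query: 2022-06-23 04:48 UTC
Rule 3/5 (EEZ, -03:15): 2022-06-22 22:50 UTC ≤ query < 2022-10-12 10:14 UTC
4·60 + 48 - 195 = 93 min
93 = 0·1440 + 93; 93 = 1·60 + 33 → 01:33, same day
→ 2022-06-23 01:33 EEZ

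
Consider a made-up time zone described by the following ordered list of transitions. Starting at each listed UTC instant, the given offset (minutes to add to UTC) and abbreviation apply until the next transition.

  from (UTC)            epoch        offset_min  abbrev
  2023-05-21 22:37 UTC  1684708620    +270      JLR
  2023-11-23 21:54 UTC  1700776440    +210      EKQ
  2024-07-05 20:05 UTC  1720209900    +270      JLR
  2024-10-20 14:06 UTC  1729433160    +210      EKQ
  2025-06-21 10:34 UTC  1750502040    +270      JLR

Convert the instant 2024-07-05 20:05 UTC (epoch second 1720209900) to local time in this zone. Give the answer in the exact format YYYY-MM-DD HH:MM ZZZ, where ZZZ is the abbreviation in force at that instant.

Query: 2024-07-05 20:05 UTC
Rule 3/5 (JLR, +04:30): 2024-07-05 20:05 UTC ≤ query < 2024-10-20 14:06 UTC
20·60 + 5 + 270 = 1475 min
1475 = 1·1440 + 35; 35 = 0·60 + 35 → 00:35, 2024-07-05 + 1 day = 2024-07-06
→ 2024-07-06 00:35 JLR

2024-07-06 00:35 JLR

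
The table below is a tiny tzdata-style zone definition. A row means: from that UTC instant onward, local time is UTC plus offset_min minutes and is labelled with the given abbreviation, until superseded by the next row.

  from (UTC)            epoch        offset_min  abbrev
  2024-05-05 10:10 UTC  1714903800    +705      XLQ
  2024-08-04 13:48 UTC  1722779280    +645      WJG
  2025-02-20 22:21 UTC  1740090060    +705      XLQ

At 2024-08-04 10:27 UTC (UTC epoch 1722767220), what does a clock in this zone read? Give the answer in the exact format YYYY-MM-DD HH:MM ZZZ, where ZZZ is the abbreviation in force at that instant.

Query: 2024-08-04 10:27 UTC
Rule 1/3 (XLQ, +11:45): 2024-05-05 10:10 UTC ≤ query < 2024-08-04 13:48 UTC
10·60 + 27 + 705 = 1332 min
1332 = 0·1440 + 1332; 1332 = 22·60 + 12 → 22:12, same day
→ 2024-08-04 22:12 XLQ

2024-08-04 22:12 XLQ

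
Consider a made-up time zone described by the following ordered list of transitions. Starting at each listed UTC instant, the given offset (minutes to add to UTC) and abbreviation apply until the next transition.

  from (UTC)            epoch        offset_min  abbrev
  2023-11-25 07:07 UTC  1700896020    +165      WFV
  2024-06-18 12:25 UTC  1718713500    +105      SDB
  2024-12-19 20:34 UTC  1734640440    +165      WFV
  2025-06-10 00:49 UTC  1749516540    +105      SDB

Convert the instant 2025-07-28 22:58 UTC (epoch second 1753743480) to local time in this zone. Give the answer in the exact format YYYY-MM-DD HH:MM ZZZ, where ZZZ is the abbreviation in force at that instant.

2025-07-29 00:43 SDB

Query: 2025-07-28 22:58 UTC
Rule 4/4 (SDB, +01:45): 2025-06-10 00:49 UTC ≤ query < +∞
22·60 + 58 + 105 = 1483 min
1483 = 1·1440 + 43; 43 = 0·60 + 43 → 00:43, 2025-07-28 + 1 day = 2025-07-29
→ 2025-07-29 00:43 SDB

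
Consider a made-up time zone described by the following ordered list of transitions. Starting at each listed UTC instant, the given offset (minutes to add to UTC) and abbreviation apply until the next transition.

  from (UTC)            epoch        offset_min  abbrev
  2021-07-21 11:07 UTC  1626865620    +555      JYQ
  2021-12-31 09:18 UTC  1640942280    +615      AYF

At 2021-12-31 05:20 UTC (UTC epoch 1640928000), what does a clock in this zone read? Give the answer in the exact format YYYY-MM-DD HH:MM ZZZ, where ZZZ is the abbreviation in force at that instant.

Query: 2021-12-31 05:20 UTC
Rule 1/2 (JYQ, +09:15): 2021-07-21 11:07 UTC ≤ query < 2021-12-31 09:18 UTC
5·60 + 20 + 555 = 875 min
875 = 0·1440 + 875; 875 = 14·60 + 35 → 14:35, same day
→ 2021-12-31 14:35 JYQ

2021-12-31 14:35 JYQ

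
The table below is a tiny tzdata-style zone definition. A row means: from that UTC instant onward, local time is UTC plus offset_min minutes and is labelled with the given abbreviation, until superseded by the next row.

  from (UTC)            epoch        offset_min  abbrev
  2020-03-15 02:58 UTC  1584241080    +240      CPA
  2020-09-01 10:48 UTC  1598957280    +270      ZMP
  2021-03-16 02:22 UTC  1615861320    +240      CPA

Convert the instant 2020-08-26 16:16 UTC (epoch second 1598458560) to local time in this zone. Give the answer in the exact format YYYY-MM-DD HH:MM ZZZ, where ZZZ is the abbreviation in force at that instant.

Query: 2020-08-26 16:16 UTC
Rule 1/3 (CPA, +04:00): 2020-03-15 02:58 UTC ≤ query < 2020-09-01 10:48 UTC
16·60 + 16 + 240 = 1216 min
1216 = 0·1440 + 1216; 1216 = 20·60 + 16 → 20:16, same day
→ 2020-08-26 20:16 CPA

2020-08-26 20:16 CPA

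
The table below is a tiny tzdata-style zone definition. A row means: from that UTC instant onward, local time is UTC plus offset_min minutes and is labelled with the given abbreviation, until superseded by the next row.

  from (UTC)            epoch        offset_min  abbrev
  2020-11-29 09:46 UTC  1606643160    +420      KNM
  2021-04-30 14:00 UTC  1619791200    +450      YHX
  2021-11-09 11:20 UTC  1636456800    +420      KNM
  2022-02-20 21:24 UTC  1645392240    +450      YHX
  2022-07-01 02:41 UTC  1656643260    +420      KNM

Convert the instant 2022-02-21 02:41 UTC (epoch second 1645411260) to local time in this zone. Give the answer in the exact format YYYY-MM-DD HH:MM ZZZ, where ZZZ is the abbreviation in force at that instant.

2022-02-21 10:11 YHX

Query: 2022-02-21 02:41 UTC
Rule 4/5 (YHX, +07:30): 2022-02-20 21:24 UTC ≤ query < 2022-07-01 02:41 UTC
2·60 + 41 + 450 = 611 min
611 = 0·1440 + 611; 611 = 10·60 + 11 → 10:11, same day
→ 2022-02-21 10:11 YHX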